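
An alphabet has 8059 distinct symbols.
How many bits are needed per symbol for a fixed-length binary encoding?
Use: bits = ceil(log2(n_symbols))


log2(8059) = 12.9764
Bracket: 2^12 = 4096 < 8059 <= 2^13 = 8192
So ceil(log2(8059)) = 13

bits = ceil(log2(8059)) = ceil(12.9764) = 13 bits


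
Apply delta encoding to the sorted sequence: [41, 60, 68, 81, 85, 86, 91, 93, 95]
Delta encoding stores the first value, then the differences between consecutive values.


First value: 41
Deltas:
  60 - 41 = 19
  68 - 60 = 8
  81 - 68 = 13
  85 - 81 = 4
  86 - 85 = 1
  91 - 86 = 5
  93 - 91 = 2
  95 - 93 = 2


Delta encoded: [41, 19, 8, 13, 4, 1, 5, 2, 2]


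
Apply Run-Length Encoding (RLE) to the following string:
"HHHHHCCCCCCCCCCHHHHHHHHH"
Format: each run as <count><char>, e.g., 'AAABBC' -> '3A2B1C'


Scanning runs left to right:
  i=0: run of 'H' x 5 -> '5H'
  i=5: run of 'C' x 10 -> '10C'
  i=15: run of 'H' x 9 -> '9H'

RLE = 5H10C9H


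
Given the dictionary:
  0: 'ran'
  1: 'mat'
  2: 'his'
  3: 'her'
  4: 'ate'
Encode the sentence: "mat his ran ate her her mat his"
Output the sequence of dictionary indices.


Look up each word in the dictionary:
  'mat' -> 1
  'his' -> 2
  'ran' -> 0
  'ate' -> 4
  'her' -> 3
  'her' -> 3
  'mat' -> 1
  'his' -> 2

Encoded: [1, 2, 0, 4, 3, 3, 1, 2]


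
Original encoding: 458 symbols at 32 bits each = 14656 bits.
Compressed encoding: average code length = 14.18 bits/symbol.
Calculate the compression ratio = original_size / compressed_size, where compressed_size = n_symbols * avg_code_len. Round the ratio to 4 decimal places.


original_size = n_symbols * orig_bits = 458 * 32 = 14656 bits
compressed_size = n_symbols * avg_code_len = 458 * 14.18 = 6494.44 bits
ratio = original_size / compressed_size = 14656 / 6494.44 = 2.2567

Compression ratio = 2.2567


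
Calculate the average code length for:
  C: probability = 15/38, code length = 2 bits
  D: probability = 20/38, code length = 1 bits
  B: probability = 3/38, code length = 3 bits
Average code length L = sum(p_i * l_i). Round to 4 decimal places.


Weighted contributions p_i * l_i:
  C: (15/38) * 2 = 30/38
  D: (20/38) * 1 = 20/38
  B: (3/38) * 3 = 9/38
Sum = (30 + 20 + 9)/38 = 59/38

L = 59/38 = 1.5526 bits/symbol


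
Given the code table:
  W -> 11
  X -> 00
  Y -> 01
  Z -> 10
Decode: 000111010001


Decoding:
00 -> X
01 -> Y
11 -> W
01 -> Y
00 -> X
01 -> Y


Result: XYWYXY


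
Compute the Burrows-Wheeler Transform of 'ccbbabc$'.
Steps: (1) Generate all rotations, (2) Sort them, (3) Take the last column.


Rotations (sorted):
  0: $ccbbabc -> last char: c
  1: abc$ccbb -> last char: b
  2: babc$ccb -> last char: b
  3: bbabc$cc -> last char: c
  4: bc$ccbba -> last char: a
  5: c$ccbbab -> last char: b
  6: cbbabc$c -> last char: c
  7: ccbbabc$ -> last char: $


BWT = cbbcabc$


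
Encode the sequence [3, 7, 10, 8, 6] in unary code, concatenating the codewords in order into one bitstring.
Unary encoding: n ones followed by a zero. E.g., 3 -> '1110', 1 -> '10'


Encode each number as n ones followed by a terminating 0:
  3 -> 1110 (4 bits)
  7 -> 11111110 (8 bits)
  10 -> 11111111110 (11 bits)
  8 -> 111111110 (9 bits)
  6 -> 1111110 (7 bits)
Total length = 4 + 8 + 11 + 9 + 7 = 39 bits.

Unary([3, 7, 10, 8, 6]) = 111011111110111111111101111111101111110 (39 bits)


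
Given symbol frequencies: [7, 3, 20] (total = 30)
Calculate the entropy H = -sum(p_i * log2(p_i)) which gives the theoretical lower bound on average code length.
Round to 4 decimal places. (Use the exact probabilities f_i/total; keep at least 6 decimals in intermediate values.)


Per-symbol terms -p_i * log2(p_i) with p_i = f_i/30:
  p = 7/30 = 0.233333: log2(p) = -2.099536, -p*log2(p) = 0.489892
  p = 3/30 = 0.100000: log2(p) = -3.321928, -p*log2(p) = 0.332193
  p = 20/30 = 0.666667: log2(p) = -0.584963, -p*log2(p) = 0.389975
H = 0.489892 + 0.332193 + 0.389975 = 1.212060

H = 1.2121 bits/symbol


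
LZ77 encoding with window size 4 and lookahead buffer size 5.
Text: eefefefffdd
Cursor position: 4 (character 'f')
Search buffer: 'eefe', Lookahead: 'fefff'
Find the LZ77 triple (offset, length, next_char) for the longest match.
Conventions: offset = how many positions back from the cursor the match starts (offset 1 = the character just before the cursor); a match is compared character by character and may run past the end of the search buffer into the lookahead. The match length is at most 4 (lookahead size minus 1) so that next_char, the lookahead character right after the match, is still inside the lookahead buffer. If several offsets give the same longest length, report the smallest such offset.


Try each offset into the search buffer:
  offset=1 (pos 3, char 'e'): match length 0
  offset=2 (pos 2, char 'f'): match length 3
  offset=3 (pos 1, char 'e'): match length 0
  offset=4 (pos 0, char 'e'): match length 0
Longest match has length 3 at offset 2.
next_char = character at position 4 + 3 = 7 -> 'f'

Best match: offset=2, length=3 (matching 'fef' starting at position 2)
LZ77 triple: (2, 3, 'f')


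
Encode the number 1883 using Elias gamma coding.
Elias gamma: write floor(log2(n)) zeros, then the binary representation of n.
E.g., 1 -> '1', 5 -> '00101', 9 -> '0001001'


num_bits = floor(log2(1883)) + 1 = 11
leading_zeros = num_bits - 1 = 10
binary(1883) = 11101011011

Elias gamma(1883) = '0000000000' + '11101011011' = 000000000011101011011 (21 bits)


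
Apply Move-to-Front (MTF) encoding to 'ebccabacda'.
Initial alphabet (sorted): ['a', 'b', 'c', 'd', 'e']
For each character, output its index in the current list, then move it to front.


MTF encoding:
'e': index 4 in ['a', 'b', 'c', 'd', 'e'] -> ['e', 'a', 'b', 'c', 'd']
'b': index 2 in ['e', 'a', 'b', 'c', 'd'] -> ['b', 'e', 'a', 'c', 'd']
'c': index 3 in ['b', 'e', 'a', 'c', 'd'] -> ['c', 'b', 'e', 'a', 'd']
'c': index 0 in ['c', 'b', 'e', 'a', 'd'] -> ['c', 'b', 'e', 'a', 'd']
'a': index 3 in ['c', 'b', 'e', 'a', 'd'] -> ['a', 'c', 'b', 'e', 'd']
'b': index 2 in ['a', 'c', 'b', 'e', 'd'] -> ['b', 'a', 'c', 'e', 'd']
'a': index 1 in ['b', 'a', 'c', 'e', 'd'] -> ['a', 'b', 'c', 'e', 'd']
'c': index 2 in ['a', 'b', 'c', 'e', 'd'] -> ['c', 'a', 'b', 'e', 'd']
'd': index 4 in ['c', 'a', 'b', 'e', 'd'] -> ['d', 'c', 'a', 'b', 'e']
'a': index 2 in ['d', 'c', 'a', 'b', 'e'] -> ['a', 'd', 'c', 'b', 'e']


Output: [4, 2, 3, 0, 3, 2, 1, 2, 4, 2]


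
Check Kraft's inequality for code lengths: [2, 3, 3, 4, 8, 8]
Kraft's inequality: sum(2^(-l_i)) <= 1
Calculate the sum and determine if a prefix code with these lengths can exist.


Sum = 2^(-2) + 2^(-3) + 2^(-3) + 2^(-4) + 2^(-8) + 2^(-8)
    = 0.25 + 0.125 + 0.125 + 0.0625 + 0.00390625 + 0.00390625
    = 146/256 = 0.5703125
Since 0.5703125 <= 1, Kraft's inequality IS satisfied.
A prefix code with these lengths CAN exist.

Kraft sum = 0.5703125. Satisfied.


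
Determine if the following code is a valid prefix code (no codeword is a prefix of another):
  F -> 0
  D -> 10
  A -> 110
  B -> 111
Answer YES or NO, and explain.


Checking each pair (does one codeword prefix another?):
  F='0' vs D='10': no prefix
  F='0' vs A='110': no prefix
  F='0' vs B='111': no prefix
  D='10' vs F='0': no prefix
  D='10' vs A='110': no prefix
  D='10' vs B='111': no prefix
  A='110' vs F='0': no prefix
  A='110' vs D='10': no prefix
  A='110' vs B='111': no prefix
  B='111' vs F='0': no prefix
  B='111' vs D='10': no prefix
  B='111' vs A='110': no prefix
No violation found over all pairs.

YES -- this is a valid prefix code. No codeword is a prefix of any other codeword.


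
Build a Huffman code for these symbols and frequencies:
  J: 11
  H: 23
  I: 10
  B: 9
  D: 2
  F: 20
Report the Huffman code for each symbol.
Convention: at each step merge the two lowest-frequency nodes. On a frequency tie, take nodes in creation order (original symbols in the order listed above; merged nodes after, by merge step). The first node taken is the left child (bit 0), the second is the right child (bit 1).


Huffman tree construction:
Step 1: Merge D(2) + B(9) = 11
Step 2: Merge I(10) + J(11) = 21
Step 3: Merge (D+B)(11) + F(20) = 31
Step 4: Merge (I+J)(21) + H(23) = 44
Step 5: Merge ((D+B)+F)(31) + ((I+J)+H)(44) = 75
Read each symbol's code off the tree from the root (left child = 0, right child = 1).

Codes:
  J: 101 (length 3)
  H: 11 (length 2)
  I: 100 (length 3)
  B: 001 (length 3)
  D: 000 (length 3)
  F: 01 (length 2)
Average code length: 182/75 = 2.4267 bits/symbol


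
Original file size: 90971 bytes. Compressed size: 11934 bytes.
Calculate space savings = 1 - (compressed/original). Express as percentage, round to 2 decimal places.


ratio = compressed/original = 11934/90971 = 0.131185
savings = 1 - ratio = 1 - 0.131185 = 0.868815
as a percentage: 0.868815 * 100 = 86.88%

Space savings = 1 - 11934/90971 = 86.88%


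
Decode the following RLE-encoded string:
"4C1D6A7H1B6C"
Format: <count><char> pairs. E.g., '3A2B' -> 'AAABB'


Expanding each <count><char> pair:
  4C -> 'CCCC'
  1D -> 'D'
  6A -> 'AAAAAA'
  7H -> 'HHHHHHH'
  1B -> 'B'
  6C -> 'CCCCCC'

Decoded = CCCCDAAAAAAHHHHHHHBCCCCCC


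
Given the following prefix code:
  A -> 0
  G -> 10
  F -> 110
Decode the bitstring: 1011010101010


Decoding step by step:
Bits 10 -> G
Bits 110 -> F
Bits 10 -> G
Bits 10 -> G
Bits 10 -> G
Bits 10 -> G


Decoded message: GFGGGG


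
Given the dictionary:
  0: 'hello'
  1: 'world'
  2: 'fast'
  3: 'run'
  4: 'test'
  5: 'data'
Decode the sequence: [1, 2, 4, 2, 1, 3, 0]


Look up each index in the dictionary:
  1 -> 'world'
  2 -> 'fast'
  4 -> 'test'
  2 -> 'fast'
  1 -> 'world'
  3 -> 'run'
  0 -> 'hello'

Decoded: "world fast test fast world run hello"


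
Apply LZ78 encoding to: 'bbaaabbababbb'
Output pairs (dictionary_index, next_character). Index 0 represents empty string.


LZ78 encoding steps:
Dictionary: {0: ''}
Step 1: w='' (idx 0), next='b' -> output (0, 'b'), add 'b' as idx 1
Step 2: w='b' (idx 1), next='a' -> output (1, 'a'), add 'ba' as idx 2
Step 3: w='' (idx 0), next='a' -> output (0, 'a'), add 'a' as idx 3
Step 4: w='a' (idx 3), next='b' -> output (3, 'b'), add 'ab' as idx 4
Step 5: w='ba' (idx 2), next='b' -> output (2, 'b'), add 'bab' as idx 5
Step 6: w='ab' (idx 4), next='b' -> output (4, 'b'), add 'abb' as idx 6
Step 7: w='b' (idx 1), end of input -> output (1, '')


Encoded: [(0, 'b'), (1, 'a'), (0, 'a'), (3, 'b'), (2, 'b'), (4, 'b'), (1, '')]


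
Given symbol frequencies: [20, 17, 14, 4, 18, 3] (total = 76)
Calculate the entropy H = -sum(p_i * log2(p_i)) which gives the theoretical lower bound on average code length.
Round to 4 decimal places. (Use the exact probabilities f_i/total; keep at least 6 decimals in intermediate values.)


Per-symbol terms -p_i * log2(p_i) with p_i = f_i/76:
  p = 20/76 = 0.263158: log2(p) = -1.925999, -p*log2(p) = 0.506842
  p = 17/76 = 0.223684: log2(p) = -2.160465, -p*log2(p) = 0.483262
  p = 14/76 = 0.184211: log2(p) = -2.440573, -p*log2(p) = 0.449579
  p = 4/76 = 0.052632: log2(p) = -4.247928, -p*log2(p) = 0.223575
  p = 18/76 = 0.236842: log2(p) = -2.078003, -p*log2(p) = 0.492158
  p = 3/76 = 0.039474: log2(p) = -4.662965, -p*log2(p) = 0.184064
H = 0.506842 + 0.483262 + 0.449579 + 0.223575 + 0.492158 + 0.184064 = 2.339480

H = 2.3395 bits/symbol


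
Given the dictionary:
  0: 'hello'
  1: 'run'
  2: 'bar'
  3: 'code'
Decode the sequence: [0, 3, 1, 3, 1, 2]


Look up each index in the dictionary:
  0 -> 'hello'
  3 -> 'code'
  1 -> 'run'
  3 -> 'code'
  1 -> 'run'
  2 -> 'bar'

Decoded: "hello code run code run bar"


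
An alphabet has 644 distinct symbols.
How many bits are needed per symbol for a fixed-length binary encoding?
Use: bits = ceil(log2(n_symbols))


log2(644) = 9.3309
Bracket: 2^9 = 512 < 644 <= 2^10 = 1024
So ceil(log2(644)) = 10

bits = ceil(log2(644)) = ceil(9.3309) = 10 bits


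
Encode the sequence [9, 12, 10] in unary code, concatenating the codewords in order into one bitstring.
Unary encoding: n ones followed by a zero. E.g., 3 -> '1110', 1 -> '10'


Encode each number as n ones followed by a terminating 0:
  9 -> 1111111110 (10 bits)
  12 -> 1111111111110 (13 bits)
  10 -> 11111111110 (11 bits)
Total length = 10 + 13 + 11 = 34 bits.

Unary([9, 12, 10]) = 1111111110111111111111011111111110 (34 bits)


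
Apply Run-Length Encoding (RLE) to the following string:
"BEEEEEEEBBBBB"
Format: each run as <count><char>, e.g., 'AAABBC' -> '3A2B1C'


Scanning runs left to right:
  i=0: run of 'B' x 1 -> '1B'
  i=1: run of 'E' x 7 -> '7E'
  i=8: run of 'B' x 5 -> '5B'

RLE = 1B7E5B


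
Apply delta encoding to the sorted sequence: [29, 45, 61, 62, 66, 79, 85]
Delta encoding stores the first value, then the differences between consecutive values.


First value: 29
Deltas:
  45 - 29 = 16
  61 - 45 = 16
  62 - 61 = 1
  66 - 62 = 4
  79 - 66 = 13
  85 - 79 = 6


Delta encoded: [29, 16, 16, 1, 4, 13, 6]


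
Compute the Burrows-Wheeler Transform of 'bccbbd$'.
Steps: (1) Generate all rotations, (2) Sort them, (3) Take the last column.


Rotations (sorted):
  0: $bccbbd -> last char: d
  1: bbd$bcc -> last char: c
  2: bccbbd$ -> last char: $
  3: bd$bccb -> last char: b
  4: cbbd$bc -> last char: c
  5: ccbbd$b -> last char: b
  6: d$bccbb -> last char: b


BWT = dc$bcbb


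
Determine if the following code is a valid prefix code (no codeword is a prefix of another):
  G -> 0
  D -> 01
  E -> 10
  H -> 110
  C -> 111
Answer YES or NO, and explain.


Checking each pair (does one codeword prefix another?):
  G='0' vs D='01': prefix -- VIOLATION

NO -- this is NOT a valid prefix code. G (0) is a prefix of D (01).


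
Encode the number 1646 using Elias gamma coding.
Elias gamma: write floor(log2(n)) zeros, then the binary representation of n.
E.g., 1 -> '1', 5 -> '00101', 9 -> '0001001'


num_bits = floor(log2(1646)) + 1 = 11
leading_zeros = num_bits - 1 = 10
binary(1646) = 11001101110

Elias gamma(1646) = '0000000000' + '11001101110' = 000000000011001101110 (21 bits)


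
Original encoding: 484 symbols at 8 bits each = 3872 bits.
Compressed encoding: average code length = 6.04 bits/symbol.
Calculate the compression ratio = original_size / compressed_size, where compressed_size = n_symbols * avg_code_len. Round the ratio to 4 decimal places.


original_size = n_symbols * orig_bits = 484 * 8 = 3872 bits
compressed_size = n_symbols * avg_code_len = 484 * 6.04 = 2923.36 bits
ratio = original_size / compressed_size = 3872 / 2923.36 = 1.3245

Compression ratio = 1.3245


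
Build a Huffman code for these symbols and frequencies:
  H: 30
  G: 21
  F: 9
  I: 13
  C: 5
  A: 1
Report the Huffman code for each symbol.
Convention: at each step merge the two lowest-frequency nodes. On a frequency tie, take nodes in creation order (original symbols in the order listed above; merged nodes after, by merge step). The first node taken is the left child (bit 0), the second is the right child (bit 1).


Huffman tree construction:
Step 1: Merge A(1) + C(5) = 6
Step 2: Merge (A+C)(6) + F(9) = 15
Step 3: Merge I(13) + ((A+C)+F)(15) = 28
Step 4: Merge G(21) + (I+((A+C)+F))(28) = 49
Step 5: Merge H(30) + (G+(I+((A+C)+F)))(49) = 79
Read each symbol's code off the tree from the root (left child = 0, right child = 1).

Codes:
  H: 0 (length 1)
  G: 10 (length 2)
  F: 1111 (length 4)
  I: 110 (length 3)
  C: 11101 (length 5)
  A: 11100 (length 5)
Average code length: 177/79 = 2.2405 bits/symbol


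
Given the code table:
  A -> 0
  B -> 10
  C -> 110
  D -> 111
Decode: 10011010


Decoding:
10 -> B
0 -> A
110 -> C
10 -> B


Result: BACB


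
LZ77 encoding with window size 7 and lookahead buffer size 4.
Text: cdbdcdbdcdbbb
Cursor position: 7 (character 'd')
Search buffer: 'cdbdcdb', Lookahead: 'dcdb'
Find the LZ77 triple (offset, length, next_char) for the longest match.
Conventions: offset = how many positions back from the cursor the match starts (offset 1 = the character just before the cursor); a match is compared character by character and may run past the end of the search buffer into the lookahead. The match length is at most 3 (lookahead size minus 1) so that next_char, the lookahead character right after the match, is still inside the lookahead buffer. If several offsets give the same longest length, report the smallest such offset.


Try each offset into the search buffer:
  offset=1 (pos 6, char 'b'): match length 0
  offset=2 (pos 5, char 'd'): match length 1
  offset=3 (pos 4, char 'c'): match length 0
  offset=4 (pos 3, char 'd'): match length 3
  offset=5 (pos 2, char 'b'): match length 0
  offset=6 (pos 1, char 'd'): match length 1
  offset=7 (pos 0, char 'c'): match length 0
Longest match has length 3 at offset 4.
next_char = character at position 7 + 3 = 10 -> 'b'

Best match: offset=4, length=3 (matching 'dcd' starting at position 3)
LZ77 triple: (4, 3, 'b')


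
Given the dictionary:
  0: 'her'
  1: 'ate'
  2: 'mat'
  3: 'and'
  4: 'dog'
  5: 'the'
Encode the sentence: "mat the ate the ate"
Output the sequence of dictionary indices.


Look up each word in the dictionary:
  'mat' -> 2
  'the' -> 5
  'ate' -> 1
  'the' -> 5
  'ate' -> 1

Encoded: [2, 5, 1, 5, 1]


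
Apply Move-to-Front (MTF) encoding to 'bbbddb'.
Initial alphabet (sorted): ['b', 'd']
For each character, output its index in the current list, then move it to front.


MTF encoding:
'b': index 0 in ['b', 'd'] -> ['b', 'd']
'b': index 0 in ['b', 'd'] -> ['b', 'd']
'b': index 0 in ['b', 'd'] -> ['b', 'd']
'd': index 1 in ['b', 'd'] -> ['d', 'b']
'd': index 0 in ['d', 'b'] -> ['d', 'b']
'b': index 1 in ['d', 'b'] -> ['b', 'd']


Output: [0, 0, 0, 1, 0, 1]


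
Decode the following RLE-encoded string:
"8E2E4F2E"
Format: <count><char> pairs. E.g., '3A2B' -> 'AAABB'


Expanding each <count><char> pair:
  8E -> 'EEEEEEEE'
  2E -> 'EE'
  4F -> 'FFFF'
  2E -> 'EE'

Decoded = EEEEEEEEEEFFFFEE


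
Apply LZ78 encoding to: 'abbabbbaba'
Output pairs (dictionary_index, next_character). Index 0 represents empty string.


LZ78 encoding steps:
Dictionary: {0: ''}
Step 1: w='' (idx 0), next='a' -> output (0, 'a'), add 'a' as idx 1
Step 2: w='' (idx 0), next='b' -> output (0, 'b'), add 'b' as idx 2
Step 3: w='b' (idx 2), next='a' -> output (2, 'a'), add 'ba' as idx 3
Step 4: w='b' (idx 2), next='b' -> output (2, 'b'), add 'bb' as idx 4
Step 5: w='ba' (idx 3), next='b' -> output (3, 'b'), add 'bab' as idx 5
Step 6: w='a' (idx 1), end of input -> output (1, '')


Encoded: [(0, 'a'), (0, 'b'), (2, 'a'), (2, 'b'), (3, 'b'), (1, '')]


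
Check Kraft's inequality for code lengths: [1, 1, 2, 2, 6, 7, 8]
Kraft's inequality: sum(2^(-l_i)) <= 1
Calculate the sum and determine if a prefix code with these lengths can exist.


Sum = 2^(-1) + 2^(-1) + 2^(-2) + 2^(-2) + 2^(-6) + 2^(-7) + 2^(-8)
    = 0.5 + 0.5 + 0.25 + 0.25 + 0.015625 + 0.0078125 + 0.00390625
    = 391/256 = 1.52734375
Since 1.52734375 > 1, Kraft's inequality is NOT satisfied.
A prefix code with these lengths CANNOT exist.

Kraft sum = 1.52734375. Not satisfied.


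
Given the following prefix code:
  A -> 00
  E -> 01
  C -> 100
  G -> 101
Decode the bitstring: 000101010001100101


Decoding step by step:
Bits 00 -> A
Bits 01 -> E
Bits 01 -> E
Bits 01 -> E
Bits 00 -> A
Bits 01 -> E
Bits 100 -> C
Bits 101 -> G


Decoded message: AEEEAECG


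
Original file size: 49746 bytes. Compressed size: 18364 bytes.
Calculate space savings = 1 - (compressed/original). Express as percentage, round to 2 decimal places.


ratio = compressed/original = 18364/49746 = 0.369155
savings = 1 - ratio = 1 - 0.369155 = 0.630845
as a percentage: 0.630845 * 100 = 63.08%

Space savings = 1 - 18364/49746 = 63.08%


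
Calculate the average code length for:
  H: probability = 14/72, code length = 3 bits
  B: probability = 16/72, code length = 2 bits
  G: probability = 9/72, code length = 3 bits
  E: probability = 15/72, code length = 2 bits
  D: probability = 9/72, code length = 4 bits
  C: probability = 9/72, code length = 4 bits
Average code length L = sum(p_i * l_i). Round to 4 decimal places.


Weighted contributions p_i * l_i:
  H: (14/72) * 3 = 42/72
  B: (16/72) * 2 = 32/72
  G: (9/72) * 3 = 27/72
  E: (15/72) * 2 = 30/72
  D: (9/72) * 4 = 36/72
  C: (9/72) * 4 = 36/72
Sum = (42 + 32 + 27 + 30 + 36 + 36)/72 = 203/72

L = 203/72 = 2.8194 bits/symbol


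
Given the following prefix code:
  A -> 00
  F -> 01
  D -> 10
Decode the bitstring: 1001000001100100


Decoding step by step:
Bits 10 -> D
Bits 01 -> F
Bits 00 -> A
Bits 00 -> A
Bits 01 -> F
Bits 10 -> D
Bits 01 -> F
Bits 00 -> A


Decoded message: DFAAFDFA


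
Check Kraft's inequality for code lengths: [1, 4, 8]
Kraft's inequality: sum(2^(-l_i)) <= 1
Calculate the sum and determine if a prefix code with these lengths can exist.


Sum = 2^(-1) + 2^(-4) + 2^(-8)
    = 0.5 + 0.0625 + 0.00390625
    = 145/256 = 0.56640625
Since 0.56640625 <= 1, Kraft's inequality IS satisfied.
A prefix code with these lengths CAN exist.

Kraft sum = 0.56640625. Satisfied.


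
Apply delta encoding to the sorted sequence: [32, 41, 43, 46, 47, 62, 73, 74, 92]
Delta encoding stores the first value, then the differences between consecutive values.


First value: 32
Deltas:
  41 - 32 = 9
  43 - 41 = 2
  46 - 43 = 3
  47 - 46 = 1
  62 - 47 = 15
  73 - 62 = 11
  74 - 73 = 1
  92 - 74 = 18


Delta encoded: [32, 9, 2, 3, 1, 15, 11, 1, 18]


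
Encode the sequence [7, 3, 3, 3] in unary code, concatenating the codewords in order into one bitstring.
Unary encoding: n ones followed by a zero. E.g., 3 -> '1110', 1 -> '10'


Encode each number as n ones followed by a terminating 0:
  7 -> 11111110 (8 bits)
  3 -> 1110 (4 bits)
  3 -> 1110 (4 bits)
  3 -> 1110 (4 bits)
Total length = 8 + 4 + 4 + 4 = 20 bits.

Unary([7, 3, 3, 3]) = 11111110111011101110 (20 bits)


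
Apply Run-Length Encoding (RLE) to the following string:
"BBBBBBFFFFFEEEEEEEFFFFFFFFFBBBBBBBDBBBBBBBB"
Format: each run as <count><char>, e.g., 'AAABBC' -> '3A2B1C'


Scanning runs left to right:
  i=0: run of 'B' x 6 -> '6B'
  i=6: run of 'F' x 5 -> '5F'
  i=11: run of 'E' x 7 -> '7E'
  i=18: run of 'F' x 9 -> '9F'
  i=27: run of 'B' x 7 -> '7B'
  i=34: run of 'D' x 1 -> '1D'
  i=35: run of 'B' x 8 -> '8B'

RLE = 6B5F7E9F7B1D8B


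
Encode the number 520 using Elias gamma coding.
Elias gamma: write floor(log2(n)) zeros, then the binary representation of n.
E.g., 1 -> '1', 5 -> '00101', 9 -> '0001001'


num_bits = floor(log2(520)) + 1 = 10
leading_zeros = num_bits - 1 = 9
binary(520) = 1000001000

Elias gamma(520) = '000000000' + '1000001000' = 0000000001000001000 (19 bits)


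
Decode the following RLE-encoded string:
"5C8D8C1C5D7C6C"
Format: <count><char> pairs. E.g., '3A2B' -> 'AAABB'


Expanding each <count><char> pair:
  5C -> 'CCCCC'
  8D -> 'DDDDDDDD'
  8C -> 'CCCCCCCC'
  1C -> 'C'
  5D -> 'DDDDD'
  7C -> 'CCCCCCC'
  6C -> 'CCCCCC'

Decoded = CCCCCDDDDDDDDCCCCCCCCCDDDDDCCCCCCCCCCCCC


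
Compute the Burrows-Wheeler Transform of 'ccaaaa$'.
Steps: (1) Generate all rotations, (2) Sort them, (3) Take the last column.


Rotations (sorted):
  0: $ccaaaa -> last char: a
  1: a$ccaaa -> last char: a
  2: aa$ccaa -> last char: a
  3: aaa$cca -> last char: a
  4: aaaa$cc -> last char: c
  5: caaaa$c -> last char: c
  6: ccaaaa$ -> last char: $


BWT = aaaacc$


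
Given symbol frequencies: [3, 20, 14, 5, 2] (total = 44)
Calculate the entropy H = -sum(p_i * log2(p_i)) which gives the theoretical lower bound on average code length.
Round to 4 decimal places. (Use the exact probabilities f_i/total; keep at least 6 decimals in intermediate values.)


Per-symbol terms -p_i * log2(p_i) with p_i = f_i/44:
  p = 3/44 = 0.068182: log2(p) = -3.874469, -p*log2(p) = 0.264168
  p = 20/44 = 0.454545: log2(p) = -1.137504, -p*log2(p) = 0.517047
  p = 14/44 = 0.318182: log2(p) = -1.652077, -p*log2(p) = 0.525661
  p = 5/44 = 0.113636: log2(p) = -3.137504, -p*log2(p) = 0.356534
  p = 2/44 = 0.045455: log2(p) = -4.459432, -p*log2(p) = 0.202701
H = 0.264168 + 0.517047 + 0.525661 + 0.356534 + 0.202701 = 1.866111

H = 1.8661 bits/symbol


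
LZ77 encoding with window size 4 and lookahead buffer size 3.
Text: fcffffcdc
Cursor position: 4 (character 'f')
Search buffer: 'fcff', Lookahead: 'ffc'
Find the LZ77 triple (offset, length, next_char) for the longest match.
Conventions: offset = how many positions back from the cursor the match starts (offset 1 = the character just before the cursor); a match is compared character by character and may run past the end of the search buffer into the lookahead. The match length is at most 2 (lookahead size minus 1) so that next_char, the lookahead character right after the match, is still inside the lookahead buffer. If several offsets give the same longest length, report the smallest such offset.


Try each offset into the search buffer:
  offset=1 (pos 3, char 'f'): match length 2
  offset=2 (pos 2, char 'f'): match length 2
  offset=3 (pos 1, char 'c'): match length 0
  offset=4 (pos 0, char 'f'): match length 1
Longest match has length 2, found at offsets 1, 2; take the smallest, offset 1.
next_char = character at position 4 + 2 = 6 -> 'c'

Best match: offset=1, length=2 (matching 'ff' starting at position 3)
LZ77 triple: (1, 2, 'c')


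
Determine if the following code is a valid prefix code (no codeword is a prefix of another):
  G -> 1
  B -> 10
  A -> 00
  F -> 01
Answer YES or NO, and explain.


Checking each pair (does one codeword prefix another?):
  G='1' vs B='10': prefix -- VIOLATION

NO -- this is NOT a valid prefix code. G (1) is a prefix of B (10).


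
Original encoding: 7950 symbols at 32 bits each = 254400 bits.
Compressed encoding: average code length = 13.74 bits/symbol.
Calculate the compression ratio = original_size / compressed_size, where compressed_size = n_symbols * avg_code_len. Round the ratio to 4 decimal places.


original_size = n_symbols * orig_bits = 7950 * 32 = 254400 bits
compressed_size = n_symbols * avg_code_len = 7950 * 13.74 = 109233.0 bits
ratio = original_size / compressed_size = 254400 / 109233.0 = 2.329

Compression ratio = 2.329


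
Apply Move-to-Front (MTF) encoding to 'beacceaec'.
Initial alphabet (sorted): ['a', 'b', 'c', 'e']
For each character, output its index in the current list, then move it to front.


MTF encoding:
'b': index 1 in ['a', 'b', 'c', 'e'] -> ['b', 'a', 'c', 'e']
'e': index 3 in ['b', 'a', 'c', 'e'] -> ['e', 'b', 'a', 'c']
'a': index 2 in ['e', 'b', 'a', 'c'] -> ['a', 'e', 'b', 'c']
'c': index 3 in ['a', 'e', 'b', 'c'] -> ['c', 'a', 'e', 'b']
'c': index 0 in ['c', 'a', 'e', 'b'] -> ['c', 'a', 'e', 'b']
'e': index 2 in ['c', 'a', 'e', 'b'] -> ['e', 'c', 'a', 'b']
'a': index 2 in ['e', 'c', 'a', 'b'] -> ['a', 'e', 'c', 'b']
'e': index 1 in ['a', 'e', 'c', 'b'] -> ['e', 'a', 'c', 'b']
'c': index 2 in ['e', 'a', 'c', 'b'] -> ['c', 'e', 'a', 'b']


Output: [1, 3, 2, 3, 0, 2, 2, 1, 2]


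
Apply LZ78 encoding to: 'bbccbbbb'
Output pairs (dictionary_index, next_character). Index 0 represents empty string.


LZ78 encoding steps:
Dictionary: {0: ''}
Step 1: w='' (idx 0), next='b' -> output (0, 'b'), add 'b' as idx 1
Step 2: w='b' (idx 1), next='c' -> output (1, 'c'), add 'bc' as idx 2
Step 3: w='' (idx 0), next='c' -> output (0, 'c'), add 'c' as idx 3
Step 4: w='b' (idx 1), next='b' -> output (1, 'b'), add 'bb' as idx 4
Step 5: w='bb' (idx 4), end of input -> output (4, '')


Encoded: [(0, 'b'), (1, 'c'), (0, 'c'), (1, 'b'), (4, '')]


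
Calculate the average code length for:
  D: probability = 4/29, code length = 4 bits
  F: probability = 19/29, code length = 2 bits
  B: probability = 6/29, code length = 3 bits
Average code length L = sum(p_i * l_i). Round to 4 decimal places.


Weighted contributions p_i * l_i:
  D: (4/29) * 4 = 16/29
  F: (19/29) * 2 = 38/29
  B: (6/29) * 3 = 18/29
Sum = (16 + 38 + 18)/29 = 72/29

L = 72/29 = 2.4828 bits/symbol


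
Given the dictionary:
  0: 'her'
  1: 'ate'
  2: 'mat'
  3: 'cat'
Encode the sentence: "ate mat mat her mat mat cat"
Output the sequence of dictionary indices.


Look up each word in the dictionary:
  'ate' -> 1
  'mat' -> 2
  'mat' -> 2
  'her' -> 0
  'mat' -> 2
  'mat' -> 2
  'cat' -> 3

Encoded: [1, 2, 2, 0, 2, 2, 3]


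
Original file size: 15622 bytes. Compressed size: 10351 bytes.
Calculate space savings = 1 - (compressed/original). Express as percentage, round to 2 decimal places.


ratio = compressed/original = 10351/15622 = 0.662591
savings = 1 - ratio = 1 - 0.662591 = 0.337409
as a percentage: 0.337409 * 100 = 33.74%

Space savings = 1 - 10351/15622 = 33.74%


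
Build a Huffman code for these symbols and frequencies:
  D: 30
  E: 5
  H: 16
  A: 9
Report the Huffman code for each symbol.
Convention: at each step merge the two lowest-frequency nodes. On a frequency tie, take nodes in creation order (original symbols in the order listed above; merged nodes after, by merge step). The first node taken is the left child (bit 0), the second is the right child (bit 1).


Huffman tree construction:
Step 1: Merge E(5) + A(9) = 14
Step 2: Merge (E+A)(14) + H(16) = 30
Step 3: Merge D(30) + ((E+A)+H)(30) = 60
Read each symbol's code off the tree from the root (left child = 0, right child = 1).

Codes:
  D: 0 (length 1)
  E: 100 (length 3)
  H: 11 (length 2)
  A: 101 (length 3)
Average code length: 104/60 = 1.7333 bits/symbol


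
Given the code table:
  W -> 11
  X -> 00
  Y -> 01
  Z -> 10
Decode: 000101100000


Decoding:
00 -> X
01 -> Y
01 -> Y
10 -> Z
00 -> X
00 -> X


Result: XYYZXX


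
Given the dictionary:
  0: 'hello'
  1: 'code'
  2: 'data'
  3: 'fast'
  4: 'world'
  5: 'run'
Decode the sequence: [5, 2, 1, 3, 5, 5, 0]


Look up each index in the dictionary:
  5 -> 'run'
  2 -> 'data'
  1 -> 'code'
  3 -> 'fast'
  5 -> 'run'
  5 -> 'run'
  0 -> 'hello'

Decoded: "run data code fast run run hello"


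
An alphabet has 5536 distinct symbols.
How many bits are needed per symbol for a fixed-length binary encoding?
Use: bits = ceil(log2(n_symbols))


log2(5536) = 12.4346
Bracket: 2^12 = 4096 < 5536 <= 2^13 = 8192
So ceil(log2(5536)) = 13

bits = ceil(log2(5536)) = ceil(12.4346) = 13 bits


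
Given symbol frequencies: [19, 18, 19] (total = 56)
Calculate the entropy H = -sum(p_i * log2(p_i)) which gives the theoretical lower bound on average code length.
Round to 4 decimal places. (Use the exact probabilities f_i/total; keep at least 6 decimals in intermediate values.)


Per-symbol terms -p_i * log2(p_i) with p_i = f_i/56:
  p = 19/56 = 0.339286: log2(p) = -1.559427, -p*log2(p) = 0.529091
  p = 18/56 = 0.321429: log2(p) = -1.637430, -p*log2(p) = 0.526317
  p = 19/56 = 0.339286: log2(p) = -1.559427, -p*log2(p) = 0.529091
H = 0.529091 + 0.526317 + 0.529091 = 1.584499

H = 1.5845 bits/symbol


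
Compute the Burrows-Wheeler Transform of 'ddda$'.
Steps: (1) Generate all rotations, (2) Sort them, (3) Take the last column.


Rotations (sorted):
  0: $ddda -> last char: a
  1: a$ddd -> last char: d
  2: da$dd -> last char: d
  3: dda$d -> last char: d
  4: ddda$ -> last char: $


BWT = addd$


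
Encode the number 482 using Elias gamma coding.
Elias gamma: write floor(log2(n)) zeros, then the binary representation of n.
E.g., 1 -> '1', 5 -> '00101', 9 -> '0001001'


num_bits = floor(log2(482)) + 1 = 9
leading_zeros = num_bits - 1 = 8
binary(482) = 111100010

Elias gamma(482) = '00000000' + '111100010' = 00000000111100010 (17 bits)


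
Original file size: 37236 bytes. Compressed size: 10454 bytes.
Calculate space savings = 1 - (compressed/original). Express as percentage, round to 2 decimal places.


ratio = compressed/original = 10454/37236 = 0.28075
savings = 1 - ratio = 1 - 0.28075 = 0.71925
as a percentage: 0.71925 * 100 = 71.93%

Space savings = 1 - 10454/37236 = 71.93%


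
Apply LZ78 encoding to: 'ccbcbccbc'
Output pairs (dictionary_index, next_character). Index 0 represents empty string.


LZ78 encoding steps:
Dictionary: {0: ''}
Step 1: w='' (idx 0), next='c' -> output (0, 'c'), add 'c' as idx 1
Step 2: w='c' (idx 1), next='b' -> output (1, 'b'), add 'cb' as idx 2
Step 3: w='cb' (idx 2), next='c' -> output (2, 'c'), add 'cbc' as idx 3
Step 4: w='cbc' (idx 3), end of input -> output (3, '')


Encoded: [(0, 'c'), (1, 'b'), (2, 'c'), (3, '')]


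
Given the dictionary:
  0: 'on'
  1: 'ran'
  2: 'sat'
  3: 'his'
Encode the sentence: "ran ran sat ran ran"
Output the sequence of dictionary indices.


Look up each word in the dictionary:
  'ran' -> 1
  'ran' -> 1
  'sat' -> 2
  'ran' -> 1
  'ran' -> 1

Encoded: [1, 1, 2, 1, 1]


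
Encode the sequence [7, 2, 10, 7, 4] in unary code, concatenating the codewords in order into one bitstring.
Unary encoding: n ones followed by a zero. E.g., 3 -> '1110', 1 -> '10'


Encode each number as n ones followed by a terminating 0:
  7 -> 11111110 (8 bits)
  2 -> 110 (3 bits)
  10 -> 11111111110 (11 bits)
  7 -> 11111110 (8 bits)
  4 -> 11110 (5 bits)
Total length = 8 + 3 + 11 + 8 + 5 = 35 bits.

Unary([7, 2, 10, 7, 4]) = 11111110110111111111101111111011110 (35 bits)


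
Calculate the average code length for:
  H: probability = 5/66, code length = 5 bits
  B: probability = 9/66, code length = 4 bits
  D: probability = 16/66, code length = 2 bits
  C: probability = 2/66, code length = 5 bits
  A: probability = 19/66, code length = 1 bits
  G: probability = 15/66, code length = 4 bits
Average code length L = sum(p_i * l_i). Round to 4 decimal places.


Weighted contributions p_i * l_i:
  H: (5/66) * 5 = 25/66
  B: (9/66) * 4 = 36/66
  D: (16/66) * 2 = 32/66
  C: (2/66) * 5 = 10/66
  A: (19/66) * 1 = 19/66
  G: (15/66) * 4 = 60/66
Sum = (25 + 36 + 32 + 10 + 19 + 60)/66 = 182/66

L = 182/66 = 2.7576 bits/symbol


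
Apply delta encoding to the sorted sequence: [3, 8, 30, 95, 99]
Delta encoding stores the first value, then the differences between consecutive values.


First value: 3
Deltas:
  8 - 3 = 5
  30 - 8 = 22
  95 - 30 = 65
  99 - 95 = 4


Delta encoded: [3, 5, 22, 65, 4]


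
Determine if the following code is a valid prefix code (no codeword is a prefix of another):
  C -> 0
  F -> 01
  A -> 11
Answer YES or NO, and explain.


Checking each pair (does one codeword prefix another?):
  C='0' vs F='01': prefix -- VIOLATION

NO -- this is NOT a valid prefix code. C (0) is a prefix of F (01).


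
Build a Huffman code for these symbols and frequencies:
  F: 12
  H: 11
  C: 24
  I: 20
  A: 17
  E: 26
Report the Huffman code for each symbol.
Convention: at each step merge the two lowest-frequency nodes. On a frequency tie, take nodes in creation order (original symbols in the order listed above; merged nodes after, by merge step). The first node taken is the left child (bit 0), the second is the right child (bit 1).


Huffman tree construction:
Step 1: Merge H(11) + F(12) = 23
Step 2: Merge A(17) + I(20) = 37
Step 3: Merge (H+F)(23) + C(24) = 47
Step 4: Merge E(26) + (A+I)(37) = 63
Step 5: Merge ((H+F)+C)(47) + (E+(A+I))(63) = 110
Read each symbol's code off the tree from the root (left child = 0, right child = 1).

Codes:
  F: 001 (length 3)
  H: 000 (length 3)
  C: 01 (length 2)
  I: 111 (length 3)
  A: 110 (length 3)
  E: 10 (length 2)
Average code length: 280/110 = 2.5455 bits/symbol


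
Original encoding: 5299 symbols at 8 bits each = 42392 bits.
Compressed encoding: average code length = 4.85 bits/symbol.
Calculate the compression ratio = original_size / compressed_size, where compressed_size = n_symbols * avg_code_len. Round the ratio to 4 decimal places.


original_size = n_symbols * orig_bits = 5299 * 8 = 42392 bits
compressed_size = n_symbols * avg_code_len = 5299 * 4.85 = 25700.15 bits
ratio = original_size / compressed_size = 42392 / 25700.15 = 1.6495

Compression ratio = 1.6495


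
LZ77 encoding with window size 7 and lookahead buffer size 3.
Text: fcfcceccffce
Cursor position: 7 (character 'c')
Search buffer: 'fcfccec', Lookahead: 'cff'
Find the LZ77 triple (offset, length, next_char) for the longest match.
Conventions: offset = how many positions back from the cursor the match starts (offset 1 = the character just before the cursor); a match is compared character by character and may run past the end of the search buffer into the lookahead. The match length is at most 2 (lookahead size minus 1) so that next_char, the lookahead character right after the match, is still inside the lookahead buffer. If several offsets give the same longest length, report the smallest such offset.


Try each offset into the search buffer:
  offset=1 (pos 6, char 'c'): match length 1
  offset=2 (pos 5, char 'e'): match length 0
  offset=3 (pos 4, char 'c'): match length 1
  offset=4 (pos 3, char 'c'): match length 1
  offset=5 (pos 2, char 'f'): match length 0
  offset=6 (pos 1, char 'c'): match length 2
  offset=7 (pos 0, char 'f'): match length 0
Longest match has length 2 at offset 6.
next_char = character at position 7 + 2 = 9 -> 'f'

Best match: offset=6, length=2 (matching 'cf' starting at position 1)
LZ77 triple: (6, 2, 'f')


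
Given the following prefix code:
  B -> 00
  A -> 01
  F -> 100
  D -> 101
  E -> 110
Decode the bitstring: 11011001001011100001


Decoding step by step:
Bits 110 -> E
Bits 110 -> E
Bits 01 -> A
Bits 00 -> B
Bits 101 -> D
Bits 110 -> E
Bits 00 -> B
Bits 01 -> A


Decoded message: EEABDEBA


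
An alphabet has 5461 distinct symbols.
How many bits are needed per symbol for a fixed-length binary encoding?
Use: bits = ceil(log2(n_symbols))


log2(5461) = 12.4149
Bracket: 2^12 = 4096 < 5461 <= 2^13 = 8192
So ceil(log2(5461)) = 13

bits = ceil(log2(5461)) = ceil(12.4149) = 13 bits


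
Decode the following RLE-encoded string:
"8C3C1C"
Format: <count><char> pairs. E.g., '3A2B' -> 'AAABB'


Expanding each <count><char> pair:
  8C -> 'CCCCCCCC'
  3C -> 'CCC'
  1C -> 'C'

Decoded = CCCCCCCCCCCC


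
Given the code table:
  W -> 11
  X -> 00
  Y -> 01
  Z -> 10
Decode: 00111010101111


Decoding:
00 -> X
11 -> W
10 -> Z
10 -> Z
10 -> Z
11 -> W
11 -> W


Result: XWZZZWW


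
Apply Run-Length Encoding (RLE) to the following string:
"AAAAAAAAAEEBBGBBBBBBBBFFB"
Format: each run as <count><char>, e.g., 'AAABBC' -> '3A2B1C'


Scanning runs left to right:
  i=0: run of 'A' x 9 -> '9A'
  i=9: run of 'E' x 2 -> '2E'
  i=11: run of 'B' x 2 -> '2B'
  i=13: run of 'G' x 1 -> '1G'
  i=14: run of 'B' x 8 -> '8B'
  i=22: run of 'F' x 2 -> '2F'
  i=24: run of 'B' x 1 -> '1B'

RLE = 9A2E2B1G8B2F1B


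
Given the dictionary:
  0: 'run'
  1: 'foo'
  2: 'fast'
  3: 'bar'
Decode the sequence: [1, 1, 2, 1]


Look up each index in the dictionary:
  1 -> 'foo'
  1 -> 'foo'
  2 -> 'fast'
  1 -> 'foo'

Decoded: "foo foo fast foo"


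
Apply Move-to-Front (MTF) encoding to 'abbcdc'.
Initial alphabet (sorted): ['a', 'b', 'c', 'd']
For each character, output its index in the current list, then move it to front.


MTF encoding:
'a': index 0 in ['a', 'b', 'c', 'd'] -> ['a', 'b', 'c', 'd']
'b': index 1 in ['a', 'b', 'c', 'd'] -> ['b', 'a', 'c', 'd']
'b': index 0 in ['b', 'a', 'c', 'd'] -> ['b', 'a', 'c', 'd']
'c': index 2 in ['b', 'a', 'c', 'd'] -> ['c', 'b', 'a', 'd']
'd': index 3 in ['c', 'b', 'a', 'd'] -> ['d', 'c', 'b', 'a']
'c': index 1 in ['d', 'c', 'b', 'a'] -> ['c', 'd', 'b', 'a']


Output: [0, 1, 0, 2, 3, 1]


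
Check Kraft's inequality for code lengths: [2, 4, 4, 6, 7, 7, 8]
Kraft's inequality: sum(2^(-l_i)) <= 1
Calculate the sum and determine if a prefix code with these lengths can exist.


Sum = 2^(-2) + 2^(-4) + 2^(-4) + 2^(-6) + 2^(-7) + 2^(-7) + 2^(-8)
    = 0.25 + 0.0625 + 0.0625 + 0.015625 + 0.0078125 + 0.0078125 + 0.00390625
    = 105/256 = 0.41015625
Since 0.41015625 <= 1, Kraft's inequality IS satisfied.
A prefix code with these lengths CAN exist.

Kraft sum = 0.41015625. Satisfied.


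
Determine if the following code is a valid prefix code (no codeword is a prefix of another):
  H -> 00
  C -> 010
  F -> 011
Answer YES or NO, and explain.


Checking each pair (does one codeword prefix another?):
  H='00' vs C='010': no prefix
  H='00' vs F='011': no prefix
  C='010' vs H='00': no prefix
  C='010' vs F='011': no prefix
  F='011' vs H='00': no prefix
  F='011' vs C='010': no prefix
No violation found over all pairs.

YES -- this is a valid prefix code. No codeword is a prefix of any other codeword.
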